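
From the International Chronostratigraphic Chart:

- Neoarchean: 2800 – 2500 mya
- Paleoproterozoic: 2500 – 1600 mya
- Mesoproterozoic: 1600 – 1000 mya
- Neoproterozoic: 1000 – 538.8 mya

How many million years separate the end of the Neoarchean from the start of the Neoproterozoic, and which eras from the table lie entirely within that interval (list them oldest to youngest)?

End of Neoarchean = 2500 Ma; start of Neoproterozoic = 1000 Ma.
Gap = 2500 − 1000 = 1500 Myr.
Eras wholly inside 2500–1000 Ma: Paleoproterozoic (2500–1600), Mesoproterozoic (1600–1000).

1500 million years; Paleoproterozoic, Mesoproterozoic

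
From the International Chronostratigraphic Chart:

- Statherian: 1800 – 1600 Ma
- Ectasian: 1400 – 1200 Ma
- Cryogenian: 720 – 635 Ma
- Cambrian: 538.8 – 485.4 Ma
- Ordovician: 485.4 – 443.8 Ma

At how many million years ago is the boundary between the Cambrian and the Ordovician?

485.4 Ma

The Cambrian ends and the Ordovician begins at 485.4 Ma.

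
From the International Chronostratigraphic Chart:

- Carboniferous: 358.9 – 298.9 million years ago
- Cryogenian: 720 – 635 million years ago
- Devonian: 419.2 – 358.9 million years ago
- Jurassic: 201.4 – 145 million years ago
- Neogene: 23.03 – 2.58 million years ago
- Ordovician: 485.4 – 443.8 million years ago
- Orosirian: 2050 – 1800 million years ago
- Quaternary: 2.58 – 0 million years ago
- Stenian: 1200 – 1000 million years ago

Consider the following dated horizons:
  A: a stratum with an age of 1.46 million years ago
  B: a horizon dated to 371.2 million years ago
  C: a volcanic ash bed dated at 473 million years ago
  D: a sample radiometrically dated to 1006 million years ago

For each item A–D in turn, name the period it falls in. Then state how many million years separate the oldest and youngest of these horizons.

Match each age against the start–end ranges in the excerpt: A = 1.46 Ma → Quaternary (2.58–0); B = 371.2 Ma → Devonian (419.2–358.9); C = 473 Ma → Ordovician (485.4–443.8); D = 1006 Ma → Stenian (1200–1000).
The largest age is 1006 Ma and the smallest is 1.46 Ma; their difference is 1004.54 Myr.

A — Quaternary; B — Devonian; C — Ordovician; D — Stenian; span 1004.54 million years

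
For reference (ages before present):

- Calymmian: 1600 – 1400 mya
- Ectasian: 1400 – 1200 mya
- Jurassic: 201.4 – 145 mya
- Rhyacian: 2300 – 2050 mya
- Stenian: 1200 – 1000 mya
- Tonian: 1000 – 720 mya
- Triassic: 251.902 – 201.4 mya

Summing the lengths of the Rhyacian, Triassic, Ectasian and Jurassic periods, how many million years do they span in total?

556.902 million years

Each duration: Rhyacian = 250; Triassic = 50.502; Ectasian = 200; Jurassic = 56.4.
Sum: 250 + 50.502 + 200 + 56.4 = 556.902 Myr.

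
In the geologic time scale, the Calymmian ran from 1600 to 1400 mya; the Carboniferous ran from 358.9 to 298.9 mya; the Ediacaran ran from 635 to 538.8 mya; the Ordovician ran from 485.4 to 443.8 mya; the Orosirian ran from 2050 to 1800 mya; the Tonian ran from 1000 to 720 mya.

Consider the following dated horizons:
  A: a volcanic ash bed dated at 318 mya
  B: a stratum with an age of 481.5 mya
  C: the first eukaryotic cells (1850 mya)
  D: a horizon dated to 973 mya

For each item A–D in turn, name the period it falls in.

A — Carboniferous; B — Ordovician; C — Orosirian; D — Tonian

A: 318 Ma lies in 358.9–298.9 Ma, so Carboniferous.
B: 481.5 Ma lies in 485.4–443.8 Ma, so Ordovician.
C: 1850 Ma lies in 2050–1800 Ma, so Orosirian.
D: 973 Ma lies in 1000–720 Ma, so Tonian.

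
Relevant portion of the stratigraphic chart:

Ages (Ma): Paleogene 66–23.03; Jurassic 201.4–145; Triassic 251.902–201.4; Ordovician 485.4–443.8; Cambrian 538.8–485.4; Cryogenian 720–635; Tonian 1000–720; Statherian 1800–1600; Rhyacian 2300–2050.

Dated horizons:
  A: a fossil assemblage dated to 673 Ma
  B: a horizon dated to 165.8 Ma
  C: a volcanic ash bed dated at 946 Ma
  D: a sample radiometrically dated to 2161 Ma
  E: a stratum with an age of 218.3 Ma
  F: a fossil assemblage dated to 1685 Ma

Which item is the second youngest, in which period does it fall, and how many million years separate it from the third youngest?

E, in the Triassic; 454.7 million years to A

Smaller Ma means younger, so youngest first: B 165.8 < E 218.3 < A 673 < C 946 < F 1685 < D 2161.
Counting 2 along gives E (218.3 Ma); the excerpt puts that inside the Triassic, 251.902–201.4 Ma.
Next in line is A (673 Ma), and 673 − 218.3 = 454.7 Myr.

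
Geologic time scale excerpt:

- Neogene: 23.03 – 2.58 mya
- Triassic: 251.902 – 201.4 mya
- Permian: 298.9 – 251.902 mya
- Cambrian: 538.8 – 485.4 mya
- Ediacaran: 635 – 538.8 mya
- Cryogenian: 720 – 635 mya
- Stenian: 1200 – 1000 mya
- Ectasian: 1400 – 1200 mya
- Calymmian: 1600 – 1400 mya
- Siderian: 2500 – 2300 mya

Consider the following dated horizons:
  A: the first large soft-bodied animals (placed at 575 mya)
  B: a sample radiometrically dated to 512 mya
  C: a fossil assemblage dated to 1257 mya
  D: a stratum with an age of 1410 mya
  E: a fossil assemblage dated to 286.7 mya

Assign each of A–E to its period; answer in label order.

A: 575 Ma lies in 635–538.8 Ma, so Ediacaran.
B: 512 Ma lies in 538.8–485.4 Ma, so Cambrian.
C: 1257 Ma lies in 1400–1200 Ma, so Ectasian.
D: 1410 Ma lies in 1600–1400 Ma, so Calymmian.
E: 286.7 Ma lies in 298.9–251.902 Ma, so Permian.

A — Ediacaran; B — Cambrian; C — Ectasian; D — Calymmian; E — Permian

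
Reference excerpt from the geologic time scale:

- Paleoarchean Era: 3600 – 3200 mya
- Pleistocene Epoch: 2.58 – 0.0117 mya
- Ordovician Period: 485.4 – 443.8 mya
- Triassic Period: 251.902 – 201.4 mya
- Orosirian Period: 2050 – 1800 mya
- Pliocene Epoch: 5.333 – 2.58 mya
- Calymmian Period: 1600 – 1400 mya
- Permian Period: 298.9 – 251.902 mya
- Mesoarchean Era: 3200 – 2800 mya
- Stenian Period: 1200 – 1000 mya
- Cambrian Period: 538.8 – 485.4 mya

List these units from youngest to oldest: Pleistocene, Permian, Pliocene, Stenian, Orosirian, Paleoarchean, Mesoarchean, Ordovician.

Pleistocene, Pliocene, Permian, Ordovician, Stenian, Orosirian, Mesoarchean, Paleoarchean

Read off each span (Ma): Pleistocene 2.58–0.0117; Permian 298.9–251.902; Pliocene 5.333–2.58; Stenian 1200–1000; Orosirian 2050–1800; Paleoarchean 3600–3200; Mesoarchean 3200–2800; Ordovician 485.4–443.8.
Larger Ma is older, so oldest→youngest is Paleoarchean, Mesoarchean, Orosirian, Stenian, Ordovician, Permian, Pliocene, Pleistocene; reverse it for youngest→oldest.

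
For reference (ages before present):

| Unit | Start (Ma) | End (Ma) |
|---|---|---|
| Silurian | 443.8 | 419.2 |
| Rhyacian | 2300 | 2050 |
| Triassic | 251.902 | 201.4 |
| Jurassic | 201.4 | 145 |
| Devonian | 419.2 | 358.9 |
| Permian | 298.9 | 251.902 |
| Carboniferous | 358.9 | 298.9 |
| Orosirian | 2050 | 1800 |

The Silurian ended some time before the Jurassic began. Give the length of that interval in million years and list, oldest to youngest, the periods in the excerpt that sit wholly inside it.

217.8 million years; Devonian, Carboniferous, Permian, Triassic

The Silurian closes at 419.2 Ma and the Jurassic opens at 201.4 Ma, so the interval is 419.2 − 201.4 = 217.8 Myr.
A period fits inside if it starts at or after 419.2 Ma and ends at or before 201.4 Ma; oldest first that gives Devonian, Carboniferous, Permian, Triassic.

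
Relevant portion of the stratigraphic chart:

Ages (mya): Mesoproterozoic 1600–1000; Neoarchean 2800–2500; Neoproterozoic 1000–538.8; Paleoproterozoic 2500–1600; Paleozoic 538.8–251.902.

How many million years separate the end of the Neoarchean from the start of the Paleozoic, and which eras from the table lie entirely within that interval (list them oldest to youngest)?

1961.2 million years; Paleoproterozoic, Mesoproterozoic, Neoproterozoic

The Neoarchean closes at 2500 Ma and the Paleozoic opens at 538.8 Ma, so the interval is 2500 − 538.8 = 1961.2 Myr.
An era fits inside if it starts at or after 2500 Ma and ends at or before 538.8 Ma; oldest first that gives Paleoproterozoic, Mesoproterozoic, Neoproterozoic.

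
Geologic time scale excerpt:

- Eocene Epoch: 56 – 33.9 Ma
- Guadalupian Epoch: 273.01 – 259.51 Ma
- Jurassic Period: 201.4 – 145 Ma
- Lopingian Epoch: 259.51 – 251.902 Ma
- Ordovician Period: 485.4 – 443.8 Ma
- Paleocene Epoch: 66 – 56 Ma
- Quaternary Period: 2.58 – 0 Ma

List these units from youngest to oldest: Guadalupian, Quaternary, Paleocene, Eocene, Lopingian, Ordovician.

Sorting by start age (ascending Ma, since larger Ma = older): Quaternary began 2.58, Eocene began 56, Paleocene began 66, Lopingian began 259.51, Guadalupian began 273.01, Ordovician began 485.4.

Quaternary, then Eocene, then Paleocene, then Lopingian, then Guadalupian, then Ordovician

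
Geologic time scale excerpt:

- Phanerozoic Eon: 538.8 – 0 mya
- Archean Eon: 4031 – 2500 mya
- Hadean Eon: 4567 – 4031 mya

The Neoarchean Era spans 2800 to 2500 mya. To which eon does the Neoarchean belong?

Archean

The Neoarchean (2800–2500 Ma) lies entirely within 4031–2500 Ma, the Archean Eon.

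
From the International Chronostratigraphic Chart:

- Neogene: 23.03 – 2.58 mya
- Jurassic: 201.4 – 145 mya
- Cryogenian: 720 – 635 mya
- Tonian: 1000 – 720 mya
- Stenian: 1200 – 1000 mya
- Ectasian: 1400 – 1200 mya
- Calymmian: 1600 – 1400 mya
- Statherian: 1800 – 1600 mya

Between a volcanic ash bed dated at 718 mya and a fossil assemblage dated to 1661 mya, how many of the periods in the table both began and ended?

1661 Ma sits inside the Statherian (1800–1600) and 718 Ma inside the Cryogenian (720–635); neither of those is wholly between the two dates.
The listed periods lying completely between them are Calymmian, Ectasian, Stenian, Tonian — 4 in all.

4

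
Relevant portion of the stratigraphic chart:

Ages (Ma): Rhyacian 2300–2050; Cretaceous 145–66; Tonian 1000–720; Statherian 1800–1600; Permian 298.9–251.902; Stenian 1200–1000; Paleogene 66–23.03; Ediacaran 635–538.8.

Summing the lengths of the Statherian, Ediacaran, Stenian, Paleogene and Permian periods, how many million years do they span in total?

Each duration: Statherian = 200; Ediacaran = 96.2; Stenian = 200; Paleogene = 42.97; Permian = 46.998.
Sum: 200 + 96.2 + 200 + 42.97 + 46.998 = 586.168 Myr.

586.168 million years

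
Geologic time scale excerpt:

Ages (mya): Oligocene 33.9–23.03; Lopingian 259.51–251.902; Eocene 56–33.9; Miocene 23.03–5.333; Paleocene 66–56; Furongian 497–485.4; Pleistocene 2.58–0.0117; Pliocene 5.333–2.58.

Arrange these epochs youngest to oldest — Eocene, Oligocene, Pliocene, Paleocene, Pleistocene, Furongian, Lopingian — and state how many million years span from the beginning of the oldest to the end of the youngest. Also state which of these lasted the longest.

Start ages (Ma): Furongian 497, Lopingian 259.51, Paleocene 66, Eocene 56, Oligocene 33.9, Pliocene 5.333, Pleistocene 2.58.
Ordered youngest to oldest: Pleistocene, Pliocene, Oligocene, Eocene, Paleocene, Lopingian, Furongian.
Span = 497 − 0.0117 = 496.9883 Myr.
Durations: Lopingian 7.608, Oligocene 10.87, Eocene 22.1, Furongian 11.6, Paleocene 10, Pleistocene 2.5683, Pliocene 2.753 → longest is Eocene (22.1 Myr).

Pleistocene → Pliocene → Oligocene → Eocene → Paleocene → Lopingian → Furongian; total span 496.9883 Myr; longest is Eocene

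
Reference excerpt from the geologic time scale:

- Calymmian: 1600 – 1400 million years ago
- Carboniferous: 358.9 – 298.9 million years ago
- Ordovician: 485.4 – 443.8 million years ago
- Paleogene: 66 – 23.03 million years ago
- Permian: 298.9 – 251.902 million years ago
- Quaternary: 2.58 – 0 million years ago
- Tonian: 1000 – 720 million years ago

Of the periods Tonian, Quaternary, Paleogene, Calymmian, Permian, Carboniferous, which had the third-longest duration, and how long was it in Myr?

Durations: Tonian 280; Quaternary 2.58; Paleogene 42.97; Calymmian 200; Permian 46.998; Carboniferous 60 Myr.
Sorted longest-first: Tonian (280), Calymmian (200), Carboniferous (60), Permian (46.998), Paleogene (42.97), Quaternary (2.58).
The third longest is Carboniferous at 60 Myr.

Carboniferous, 60 million years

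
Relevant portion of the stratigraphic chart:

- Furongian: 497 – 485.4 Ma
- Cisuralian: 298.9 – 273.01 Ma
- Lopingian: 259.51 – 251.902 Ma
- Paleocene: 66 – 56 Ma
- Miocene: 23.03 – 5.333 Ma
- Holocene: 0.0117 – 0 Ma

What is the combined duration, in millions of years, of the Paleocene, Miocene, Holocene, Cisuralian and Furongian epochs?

65.1987 million years

Duration is start − end for each: (66 − 56) + (23.03 − 5.333) + (0.0117 − 0) + (298.9 − 273.01) + (497 − 485.4).
That is 10 + 17.697 + 0.0117 + 25.89 + 11.6, which totals 65.1987 million years.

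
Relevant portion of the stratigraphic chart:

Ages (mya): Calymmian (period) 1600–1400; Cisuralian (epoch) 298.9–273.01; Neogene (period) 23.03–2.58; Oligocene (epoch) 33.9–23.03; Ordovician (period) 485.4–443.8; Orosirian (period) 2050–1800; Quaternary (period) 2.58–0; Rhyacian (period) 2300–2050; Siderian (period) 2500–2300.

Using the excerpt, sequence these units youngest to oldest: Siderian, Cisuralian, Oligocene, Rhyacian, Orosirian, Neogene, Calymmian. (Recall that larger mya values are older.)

Neogene, then Oligocene, then Cisuralian, then Calymmian, then Orosirian, then Rhyacian, then Siderian

Sorting by start age (ascending Ma, since larger Ma = older): Neogene began 23.03, Oligocene began 33.9, Cisuralian began 298.9, Calymmian began 1600, Orosirian began 2050, Rhyacian began 2300, Siderian began 2500.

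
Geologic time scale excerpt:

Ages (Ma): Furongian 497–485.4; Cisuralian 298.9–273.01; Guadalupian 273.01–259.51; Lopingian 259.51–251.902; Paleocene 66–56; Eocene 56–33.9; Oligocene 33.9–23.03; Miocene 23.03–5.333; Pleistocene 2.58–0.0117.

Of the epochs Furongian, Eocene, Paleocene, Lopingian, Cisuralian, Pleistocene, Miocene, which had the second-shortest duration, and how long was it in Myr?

Lopingian, 7.608 million years

Start − end for each: Furongian 497 − 485.4 = 11.6; Eocene 56 − 33.9 = 22.1; Paleocene 66 − 56 = 10; Lopingian 259.51 − 251.902 = 7.608; Cisuralian 298.9 − 273.01 = 25.89; Pleistocene 2.58 − 0.0117 = 2.5683; Miocene 23.03 − 5.333 = 17.697.
Ranking these from shortest: Pleistocene < Lopingian < Paleocene < Furongian < Miocene < Eocene < Cisuralian.
Position 2 in that ranking is Lopingian, which lasted 7.608 Myr.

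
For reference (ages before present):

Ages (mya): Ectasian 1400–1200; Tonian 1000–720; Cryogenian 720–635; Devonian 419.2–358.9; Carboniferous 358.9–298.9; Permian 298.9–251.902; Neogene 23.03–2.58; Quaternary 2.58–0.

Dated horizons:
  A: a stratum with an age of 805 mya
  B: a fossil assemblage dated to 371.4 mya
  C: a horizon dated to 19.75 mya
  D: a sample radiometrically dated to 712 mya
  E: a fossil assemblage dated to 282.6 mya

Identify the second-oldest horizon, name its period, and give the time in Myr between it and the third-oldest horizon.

D, in the Cryogenian; 340.6 million years to B

Larger Ma means older, so oldest first: A 805 > D 712 > B 371.4 > E 282.6 > C 19.75.
Counting 2 along gives D (712 Ma); the excerpt puts that inside the Cryogenian, 720–635 Ma.
Next in line is B (371.4 Ma), and 712 − 371.4 = 340.6 Myr.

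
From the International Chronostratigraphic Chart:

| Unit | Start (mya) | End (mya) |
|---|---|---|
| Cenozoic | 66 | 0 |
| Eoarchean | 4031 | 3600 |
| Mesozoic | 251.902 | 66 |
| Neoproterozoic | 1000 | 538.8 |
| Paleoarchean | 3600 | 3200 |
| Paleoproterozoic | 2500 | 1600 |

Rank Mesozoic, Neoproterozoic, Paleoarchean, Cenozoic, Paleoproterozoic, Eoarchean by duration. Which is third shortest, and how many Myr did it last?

Paleoarchean, 400 million years

Durations: Mesozoic 185.902; Neoproterozoic 461.2; Paleoarchean 400; Cenozoic 66; Paleoproterozoic 900; Eoarchean 431 Myr.
Sorted shortest-first: Cenozoic (66), Mesozoic (185.902), Paleoarchean (400), Eoarchean (431), Neoproterozoic (461.2), Paleoproterozoic (900).
The third shortest is Paleoarchean at 400 Myr.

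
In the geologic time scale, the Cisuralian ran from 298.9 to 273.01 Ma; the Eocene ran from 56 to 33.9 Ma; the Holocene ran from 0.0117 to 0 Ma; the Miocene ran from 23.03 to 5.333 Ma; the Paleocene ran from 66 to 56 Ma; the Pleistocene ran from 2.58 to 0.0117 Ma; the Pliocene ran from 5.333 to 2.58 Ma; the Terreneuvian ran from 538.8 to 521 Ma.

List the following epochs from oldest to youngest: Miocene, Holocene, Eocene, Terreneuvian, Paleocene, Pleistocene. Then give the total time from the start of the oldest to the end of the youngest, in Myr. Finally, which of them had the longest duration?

Terreneuvian → Paleocene → Eocene → Miocene → Pleistocene → Holocene; total span 538.8 Myr; longest is Eocene

From the excerpt: Miocene 23.03–5.333; Holocene 0.0117–0; Eocene 56–33.9; Terreneuvian 538.8–521; Paleocene 66–56; Pleistocene 2.58–0.0117 (Ma).
Larger Ma is earlier, so the oldest is Terreneuvian and the youngest is Holocene; oldest to youngest: Terreneuvian, Paleocene, Eocene, Miocene, Pleistocene, Holocene.
Oldest start 538.8 minus youngest end 0 gives 538.8 Myr overall.
Individual lengths (start − end): Eocene 22.1; Paleocene 10; Miocene 17.697; Pleistocene 2.5683; Holocene 0.0117; Terreneuvian 17.8. The largest is Eocene at 22.1 Myr.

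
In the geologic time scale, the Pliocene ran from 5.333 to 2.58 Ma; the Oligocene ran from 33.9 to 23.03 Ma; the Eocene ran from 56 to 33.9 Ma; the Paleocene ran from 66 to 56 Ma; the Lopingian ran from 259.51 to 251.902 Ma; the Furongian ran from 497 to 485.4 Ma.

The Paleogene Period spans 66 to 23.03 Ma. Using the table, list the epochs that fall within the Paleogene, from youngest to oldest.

Epochs with both bounds inside 66–23.03 Ma: Oligocene (33.9–23.03), Eocene (56–33.9), Paleocene (66–56).

Oligocene, Eocene, Paleocene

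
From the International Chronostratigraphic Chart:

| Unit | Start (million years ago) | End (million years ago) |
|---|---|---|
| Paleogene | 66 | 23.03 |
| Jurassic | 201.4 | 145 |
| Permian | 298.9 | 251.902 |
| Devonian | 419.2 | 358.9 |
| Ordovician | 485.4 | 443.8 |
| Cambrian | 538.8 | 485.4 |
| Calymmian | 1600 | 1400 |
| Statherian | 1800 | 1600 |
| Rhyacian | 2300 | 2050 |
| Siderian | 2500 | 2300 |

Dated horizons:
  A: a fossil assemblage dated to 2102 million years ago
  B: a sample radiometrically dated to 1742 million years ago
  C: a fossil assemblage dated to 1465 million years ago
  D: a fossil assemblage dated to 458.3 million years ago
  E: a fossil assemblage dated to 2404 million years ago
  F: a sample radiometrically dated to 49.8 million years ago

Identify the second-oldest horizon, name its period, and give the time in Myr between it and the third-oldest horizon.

Larger Ma means older, so oldest first: E 2404 > A 2102 > B 1742 > C 1465 > D 458.3 > F 49.8.
Counting 2 along gives A (2102 Ma); the excerpt puts that inside the Rhyacian, 2300–2050 Ma.
Next in line is B (1742 Ma), and 2102 − 1742 = 360 Myr.

A, in the Rhyacian; 360 million years to B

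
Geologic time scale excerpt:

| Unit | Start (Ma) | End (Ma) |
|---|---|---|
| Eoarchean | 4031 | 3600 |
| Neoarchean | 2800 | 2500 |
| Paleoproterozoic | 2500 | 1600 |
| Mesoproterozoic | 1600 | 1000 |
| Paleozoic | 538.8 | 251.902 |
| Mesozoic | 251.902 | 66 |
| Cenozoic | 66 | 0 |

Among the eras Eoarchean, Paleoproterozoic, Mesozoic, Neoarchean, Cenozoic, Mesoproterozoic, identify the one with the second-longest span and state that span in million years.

Mesoproterozoic, 600 million years

Start − end for each: Eoarchean 4031 − 3600 = 431; Paleoproterozoic 2500 − 1600 = 900; Mesozoic 251.902 − 66 = 185.902; Neoarchean 2800 − 2500 = 300; Cenozoic 66 − 0 = 66; Mesoproterozoic 1600 − 1000 = 600.
Ranking these from longest: Paleoproterozoic > Mesoproterozoic > Eoarchean > Neoarchean > Mesozoic > Cenozoic.
Position 2 in that ranking is Mesoproterozoic, which lasted 600 Myr.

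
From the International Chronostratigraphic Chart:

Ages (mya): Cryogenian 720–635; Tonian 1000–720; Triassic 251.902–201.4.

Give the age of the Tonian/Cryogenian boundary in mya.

720 mya

The Tonian ends and the Cryogenian begins at 720 mya.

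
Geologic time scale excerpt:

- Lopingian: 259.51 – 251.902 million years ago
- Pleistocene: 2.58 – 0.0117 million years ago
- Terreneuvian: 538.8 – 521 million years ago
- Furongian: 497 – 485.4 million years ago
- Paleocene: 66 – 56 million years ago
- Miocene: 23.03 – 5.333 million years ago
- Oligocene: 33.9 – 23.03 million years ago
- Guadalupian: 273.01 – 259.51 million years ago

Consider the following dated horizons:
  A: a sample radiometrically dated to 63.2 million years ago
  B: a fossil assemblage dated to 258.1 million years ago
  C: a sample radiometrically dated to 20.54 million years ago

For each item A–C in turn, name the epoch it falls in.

A — Paleocene; B — Lopingian; C — Miocene

Match each age against the start–end ranges in the excerpt: A = 63.2 Ma → Paleocene (66–56); B = 258.1 Ma → Lopingian (259.51–251.902); C = 20.54 Ma → Miocene (23.03–5.333).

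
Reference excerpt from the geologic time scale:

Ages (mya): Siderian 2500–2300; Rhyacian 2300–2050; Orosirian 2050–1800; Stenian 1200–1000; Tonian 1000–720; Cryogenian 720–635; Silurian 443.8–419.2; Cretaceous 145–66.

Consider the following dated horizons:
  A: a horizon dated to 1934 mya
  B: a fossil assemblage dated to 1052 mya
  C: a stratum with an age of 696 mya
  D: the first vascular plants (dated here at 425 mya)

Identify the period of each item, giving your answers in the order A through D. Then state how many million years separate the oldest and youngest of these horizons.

A: 1934 Ma lies in 2050–1800 Ma, so Orosirian.
B: 1052 Ma lies in 1200–1000 Ma, so Stenian.
C: 696 Ma lies in 720–635 Ma, so Cryogenian.
D: 425 Ma lies in 443.8–419.2 Ma, so Silurian.
Oldest = 1934 Ma, youngest = 425 Ma → span 1509 Myr.

A — Orosirian; B — Stenian; C — Cryogenian; D — Silurian; span 1509 million years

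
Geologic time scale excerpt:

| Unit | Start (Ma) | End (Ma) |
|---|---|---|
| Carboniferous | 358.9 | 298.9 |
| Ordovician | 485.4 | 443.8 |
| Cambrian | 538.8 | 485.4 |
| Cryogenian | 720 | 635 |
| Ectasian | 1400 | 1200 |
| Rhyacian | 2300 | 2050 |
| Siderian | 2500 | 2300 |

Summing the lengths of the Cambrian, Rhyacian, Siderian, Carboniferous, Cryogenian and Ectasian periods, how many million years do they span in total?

Each duration: Cambrian = 53.4; Rhyacian = 250; Siderian = 200; Carboniferous = 60; Cryogenian = 85; Ectasian = 200.
Sum: 53.4 + 250 + 200 + 60 + 85 + 200 = 848.4 Myr.

848.4 million years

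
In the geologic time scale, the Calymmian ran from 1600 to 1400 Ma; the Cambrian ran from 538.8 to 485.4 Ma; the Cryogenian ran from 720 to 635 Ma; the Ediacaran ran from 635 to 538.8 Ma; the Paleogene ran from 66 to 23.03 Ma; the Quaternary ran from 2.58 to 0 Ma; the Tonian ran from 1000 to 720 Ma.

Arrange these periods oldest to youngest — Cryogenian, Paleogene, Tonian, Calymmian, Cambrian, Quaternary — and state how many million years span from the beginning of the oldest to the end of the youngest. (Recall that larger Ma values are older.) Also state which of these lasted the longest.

Calymmian → Tonian → Cryogenian → Cambrian → Paleogene → Quaternary; total span 1600 Myr; longest is Tonian

Start ages (Ma): Calymmian 1600, Tonian 1000, Cryogenian 720, Cambrian 538.8, Paleogene 66, Quaternary 2.58.
Ordered oldest to youngest: Calymmian, Tonian, Cryogenian, Cambrian, Paleogene, Quaternary.
Span = 1600 − 0 = 1600 Myr.
Durations: Quaternary 2.58, Paleogene 42.97, Cambrian 53.4, Tonian 280, Cryogenian 85, Calymmian 200 → longest is Tonian (280 Myr).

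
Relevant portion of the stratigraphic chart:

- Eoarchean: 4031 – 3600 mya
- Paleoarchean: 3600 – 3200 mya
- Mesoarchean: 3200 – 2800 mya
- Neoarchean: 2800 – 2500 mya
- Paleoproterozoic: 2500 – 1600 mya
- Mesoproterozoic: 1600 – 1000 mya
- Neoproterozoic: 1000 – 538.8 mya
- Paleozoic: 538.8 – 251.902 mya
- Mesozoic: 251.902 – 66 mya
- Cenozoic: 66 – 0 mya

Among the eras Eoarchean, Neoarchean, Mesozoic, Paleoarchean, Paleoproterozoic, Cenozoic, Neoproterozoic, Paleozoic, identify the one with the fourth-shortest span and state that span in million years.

Durations: Eoarchean 431; Neoarchean 300; Mesozoic 185.902; Paleoarchean 400; Paleoproterozoic 900; Cenozoic 66; Neoproterozoic 461.2; Paleozoic 286.898 Myr.
Sorted shortest-first: Cenozoic (66), Mesozoic (185.902), Paleozoic (286.898), Neoarchean (300), Paleoarchean (400), Eoarchean (431), Neoproterozoic (461.2), Paleoproterozoic (900).
The fourth shortest is Neoarchean at 300 Myr.

Neoarchean, 300 million years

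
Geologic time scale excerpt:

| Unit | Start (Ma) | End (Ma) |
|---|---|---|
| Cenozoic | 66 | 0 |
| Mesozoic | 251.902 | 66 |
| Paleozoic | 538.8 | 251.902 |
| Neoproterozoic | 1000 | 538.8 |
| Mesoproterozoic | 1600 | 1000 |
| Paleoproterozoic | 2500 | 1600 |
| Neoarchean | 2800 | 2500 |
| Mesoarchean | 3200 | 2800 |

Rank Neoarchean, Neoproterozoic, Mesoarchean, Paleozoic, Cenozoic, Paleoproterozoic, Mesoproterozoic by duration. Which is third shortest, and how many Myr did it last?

Neoarchean, 300 million years

Start − end for each: Neoarchean 2800 − 2500 = 300; Neoproterozoic 1000 − 538.8 = 461.2; Mesoarchean 3200 − 2800 = 400; Paleozoic 538.8 − 251.902 = 286.898; Cenozoic 66 − 0 = 66; Paleoproterozoic 2500 − 1600 = 900; Mesoproterozoic 1600 − 1000 = 600.
Ranking these from shortest: Cenozoic < Paleozoic < Neoarchean < Mesoarchean < Neoproterozoic < Mesoproterozoic < Paleoproterozoic.
Position 3 in that ranking is Neoarchean, which lasted 300 Myr.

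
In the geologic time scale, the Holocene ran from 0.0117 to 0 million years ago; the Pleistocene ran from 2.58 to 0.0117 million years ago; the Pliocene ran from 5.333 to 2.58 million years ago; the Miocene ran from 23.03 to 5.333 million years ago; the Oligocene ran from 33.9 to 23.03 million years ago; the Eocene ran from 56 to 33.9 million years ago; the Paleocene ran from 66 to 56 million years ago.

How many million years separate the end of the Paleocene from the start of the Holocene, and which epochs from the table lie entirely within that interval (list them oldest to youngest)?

55.9883 million years; Eocene, Oligocene, Miocene, Pliocene, Pleistocene

The Paleocene closes at 56 Ma and the Holocene opens at 0.0117 Ma, so the interval is 56 − 0.0117 = 55.9883 Myr.
An epoch fits inside if it starts at or after 56 Ma and ends at or before 0.0117 Ma; oldest first that gives Eocene, Oligocene, Miocene, Pliocene, Pleistocene.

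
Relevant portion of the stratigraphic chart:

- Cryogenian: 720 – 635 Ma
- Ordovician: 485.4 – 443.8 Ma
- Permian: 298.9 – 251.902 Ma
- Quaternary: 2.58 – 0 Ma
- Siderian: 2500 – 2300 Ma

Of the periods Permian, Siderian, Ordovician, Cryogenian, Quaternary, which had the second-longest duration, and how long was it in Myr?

Durations: Permian 46.998; Siderian 200; Ordovician 41.6; Cryogenian 85; Quaternary 2.58 Myr.
Sorted longest-first: Siderian (200), Cryogenian (85), Permian (46.998), Ordovician (41.6), Quaternary (2.58).
The second longest is Cryogenian at 85 Myr.

Cryogenian, 85 million years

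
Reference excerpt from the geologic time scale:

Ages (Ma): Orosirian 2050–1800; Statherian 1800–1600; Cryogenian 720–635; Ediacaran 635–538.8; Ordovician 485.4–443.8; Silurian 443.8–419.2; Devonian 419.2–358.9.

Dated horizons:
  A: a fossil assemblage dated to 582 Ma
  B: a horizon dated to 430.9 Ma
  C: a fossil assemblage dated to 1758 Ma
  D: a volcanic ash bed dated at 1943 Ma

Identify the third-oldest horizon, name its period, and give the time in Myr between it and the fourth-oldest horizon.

Sorted oldest-first by Ma: D (1943), C (1758), A (582), B (430.9).
The third oldest is A at 582 Ma, which lies in 635–538.8 Ma: the Ediacaran.
The fourth oldest is B at 430.9 Ma; separation = |582 − 430.9| = 151.1 Myr.

A, in the Ediacaran; 151.1 million years to B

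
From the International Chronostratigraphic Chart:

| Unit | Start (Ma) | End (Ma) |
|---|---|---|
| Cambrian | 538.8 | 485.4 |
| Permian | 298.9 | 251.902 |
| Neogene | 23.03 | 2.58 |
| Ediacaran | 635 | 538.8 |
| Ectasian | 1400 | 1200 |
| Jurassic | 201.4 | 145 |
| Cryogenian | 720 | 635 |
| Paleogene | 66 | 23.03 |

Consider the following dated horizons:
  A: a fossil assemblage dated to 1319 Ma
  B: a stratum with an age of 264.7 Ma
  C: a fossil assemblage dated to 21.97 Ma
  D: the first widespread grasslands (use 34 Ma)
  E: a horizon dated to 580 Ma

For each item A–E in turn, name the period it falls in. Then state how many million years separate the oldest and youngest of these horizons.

A — Ectasian; B — Permian; C — Neogene; D — Paleogene; E — Ediacaran; span 1297.03 million years

A: 1319 Ma lies in 1400–1200 Ma, so Ectasian.
B: 264.7 Ma lies in 298.9–251.902 Ma, so Permian.
C: 21.97 Ma lies in 23.03–2.58 Ma, so Neogene.
D: 34 Ma lies in 66–23.03 Ma, so Paleogene.
E: 580 Ma lies in 635–538.8 Ma, so Ediacaran.
Oldest = 1319 Ma, youngest = 21.97 Ma → span 1297.03 Myr.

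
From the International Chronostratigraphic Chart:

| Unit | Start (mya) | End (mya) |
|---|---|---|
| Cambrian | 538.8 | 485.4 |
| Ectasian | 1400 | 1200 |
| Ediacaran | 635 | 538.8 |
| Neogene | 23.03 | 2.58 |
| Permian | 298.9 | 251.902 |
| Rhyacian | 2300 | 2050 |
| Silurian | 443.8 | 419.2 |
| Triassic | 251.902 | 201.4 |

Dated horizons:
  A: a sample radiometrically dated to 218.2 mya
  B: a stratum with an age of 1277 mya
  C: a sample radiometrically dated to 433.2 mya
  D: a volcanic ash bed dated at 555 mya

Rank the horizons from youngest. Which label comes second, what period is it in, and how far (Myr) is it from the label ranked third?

C, in the Silurian; 121.8 million years to D

Smaller Ma means younger, so youngest first: A 218.2 < C 433.2 < D 555 < B 1277.
Counting 2 along gives C (433.2 Ma); the excerpt puts that inside the Silurian, 443.8–419.2 Ma.
Next in line is D (555 Ma), and 555 − 433.2 = 121.8 Myr.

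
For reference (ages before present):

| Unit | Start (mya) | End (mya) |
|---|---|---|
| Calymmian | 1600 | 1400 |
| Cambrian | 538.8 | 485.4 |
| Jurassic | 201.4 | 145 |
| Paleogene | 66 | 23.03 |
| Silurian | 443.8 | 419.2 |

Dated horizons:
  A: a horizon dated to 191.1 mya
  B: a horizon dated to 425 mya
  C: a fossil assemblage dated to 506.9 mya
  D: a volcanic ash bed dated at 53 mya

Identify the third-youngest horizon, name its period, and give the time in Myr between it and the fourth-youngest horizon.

Smaller Ma means younger, so youngest first: D 53 < A 191.1 < B 425 < C 506.9.
Counting 3 along gives B (425 Ma); the excerpt puts that inside the Silurian, 443.8–419.2 Ma.
Next in line is C (506.9 Ma), and 506.9 − 425 = 81.9 Myr.

B, in the Silurian; 81.9 million years to C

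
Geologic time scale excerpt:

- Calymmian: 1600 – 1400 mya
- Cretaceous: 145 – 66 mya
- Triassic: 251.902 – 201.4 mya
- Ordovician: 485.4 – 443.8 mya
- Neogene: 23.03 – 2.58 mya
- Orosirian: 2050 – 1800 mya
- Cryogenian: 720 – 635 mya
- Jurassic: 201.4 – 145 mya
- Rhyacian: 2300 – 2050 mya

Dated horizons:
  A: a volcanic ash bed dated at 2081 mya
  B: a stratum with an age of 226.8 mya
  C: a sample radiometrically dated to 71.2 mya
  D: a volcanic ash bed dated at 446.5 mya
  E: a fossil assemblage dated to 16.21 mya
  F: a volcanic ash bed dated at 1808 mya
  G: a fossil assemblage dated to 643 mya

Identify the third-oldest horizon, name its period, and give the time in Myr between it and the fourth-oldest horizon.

Sorted oldest-first by Ma: A (2081), F (1808), G (643), D (446.5), B (226.8), C (71.2), E (16.21).
The third oldest is G at 643 Ma, which lies in 720–635 Ma: the Cryogenian.
The fourth oldest is D at 446.5 Ma; separation = |643 − 446.5| = 196.5 Myr.

G, in the Cryogenian; 196.5 million years to D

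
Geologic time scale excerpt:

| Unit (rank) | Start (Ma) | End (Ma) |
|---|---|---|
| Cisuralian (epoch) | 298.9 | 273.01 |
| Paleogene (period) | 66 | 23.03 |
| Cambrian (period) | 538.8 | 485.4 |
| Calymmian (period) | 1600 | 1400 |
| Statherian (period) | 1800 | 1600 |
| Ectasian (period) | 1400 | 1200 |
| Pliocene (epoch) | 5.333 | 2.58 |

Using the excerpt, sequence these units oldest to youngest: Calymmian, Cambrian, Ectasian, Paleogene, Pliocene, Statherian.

Statherian → Calymmian → Ectasian → Cambrian → Paleogene → Pliocene

The oldest of these is Statherian (starts 1800 Ma) and the youngest is Pliocene (ends 2.58 Ma).
In between, by decreasing start age: Calymmian (1600), Ectasian (1400), Cambrian (538.8), Paleogene (66).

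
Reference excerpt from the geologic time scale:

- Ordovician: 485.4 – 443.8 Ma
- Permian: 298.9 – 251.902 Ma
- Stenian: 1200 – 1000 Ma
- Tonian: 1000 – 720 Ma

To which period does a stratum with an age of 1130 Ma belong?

Stenian

1130 Ma lies between 1200 and 1000 Ma, so it falls in the Stenian.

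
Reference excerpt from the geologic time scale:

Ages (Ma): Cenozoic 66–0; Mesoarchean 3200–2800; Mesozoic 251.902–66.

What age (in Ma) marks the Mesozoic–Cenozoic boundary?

66 Ma

The Mesozoic ends and the Cenozoic begins at 66 Ma.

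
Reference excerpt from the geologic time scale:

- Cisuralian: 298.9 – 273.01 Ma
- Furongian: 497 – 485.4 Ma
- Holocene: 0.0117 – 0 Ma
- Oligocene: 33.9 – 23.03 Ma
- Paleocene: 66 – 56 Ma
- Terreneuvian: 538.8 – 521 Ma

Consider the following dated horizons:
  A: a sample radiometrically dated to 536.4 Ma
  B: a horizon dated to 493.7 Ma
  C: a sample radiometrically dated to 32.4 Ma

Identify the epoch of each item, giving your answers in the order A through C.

A — Terreneuvian; B — Furongian; C — Oligocene

Match each age against the start–end ranges in the excerpt: A = 536.4 Ma → Terreneuvian (538.8–521); B = 493.7 Ma → Furongian (497–485.4); C = 32.4 Ma → Oligocene (33.9–23.03).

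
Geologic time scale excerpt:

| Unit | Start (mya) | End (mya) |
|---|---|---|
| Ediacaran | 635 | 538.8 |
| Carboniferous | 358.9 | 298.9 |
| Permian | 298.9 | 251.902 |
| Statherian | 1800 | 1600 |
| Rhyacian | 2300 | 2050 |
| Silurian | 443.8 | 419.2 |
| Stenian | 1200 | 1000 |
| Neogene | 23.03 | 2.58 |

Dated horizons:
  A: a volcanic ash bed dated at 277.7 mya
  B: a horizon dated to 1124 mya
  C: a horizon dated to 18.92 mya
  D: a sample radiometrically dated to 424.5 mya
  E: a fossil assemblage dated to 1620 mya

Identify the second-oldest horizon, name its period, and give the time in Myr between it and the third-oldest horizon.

Sorted oldest-first by Ma: E (1620), B (1124), D (424.5), A (277.7), C (18.92).
The second oldest is B at 1124 Ma, which lies in 1200–1000 Ma: the Stenian.
The third oldest is D at 424.5 Ma; separation = |1124 − 424.5| = 699.5 Myr.

B, in the Stenian; 699.5 million years to D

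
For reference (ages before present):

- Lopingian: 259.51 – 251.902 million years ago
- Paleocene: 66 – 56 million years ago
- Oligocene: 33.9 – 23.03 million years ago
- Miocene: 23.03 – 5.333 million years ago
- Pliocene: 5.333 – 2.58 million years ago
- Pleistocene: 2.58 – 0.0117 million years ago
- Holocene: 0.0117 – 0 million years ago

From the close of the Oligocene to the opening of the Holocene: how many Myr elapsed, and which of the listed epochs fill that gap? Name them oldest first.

The Oligocene closes at 23.03 Ma and the Holocene opens at 0.0117 Ma, so the interval is 23.03 − 0.0117 = 23.0183 Myr.
An epoch fits inside if it starts at or after 23.03 Ma and ends at or before 0.0117 Ma; oldest first that gives Miocene, Pliocene, Pleistocene.

23.0183 million years; Miocene, Pliocene, Pleistocene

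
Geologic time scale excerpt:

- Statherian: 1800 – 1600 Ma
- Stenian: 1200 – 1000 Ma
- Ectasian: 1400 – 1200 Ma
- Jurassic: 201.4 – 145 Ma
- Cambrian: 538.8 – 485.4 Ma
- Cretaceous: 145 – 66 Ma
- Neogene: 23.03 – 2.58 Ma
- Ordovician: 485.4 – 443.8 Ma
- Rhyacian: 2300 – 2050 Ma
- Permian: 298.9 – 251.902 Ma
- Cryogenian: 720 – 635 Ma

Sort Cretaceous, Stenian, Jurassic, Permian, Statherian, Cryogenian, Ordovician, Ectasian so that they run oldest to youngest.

Statherian, Ectasian, Stenian, Cryogenian, Ordovician, Permian, Jurassic, Cretaceous

The oldest of these is Statherian (starts 1800 Ma) and the youngest is Cretaceous (ends 66 Ma).
In between, by decreasing start age: Ectasian (1400), Stenian (1200), Cryogenian (720), Ordovician (485.4), Permian (298.9), Jurassic (201.4).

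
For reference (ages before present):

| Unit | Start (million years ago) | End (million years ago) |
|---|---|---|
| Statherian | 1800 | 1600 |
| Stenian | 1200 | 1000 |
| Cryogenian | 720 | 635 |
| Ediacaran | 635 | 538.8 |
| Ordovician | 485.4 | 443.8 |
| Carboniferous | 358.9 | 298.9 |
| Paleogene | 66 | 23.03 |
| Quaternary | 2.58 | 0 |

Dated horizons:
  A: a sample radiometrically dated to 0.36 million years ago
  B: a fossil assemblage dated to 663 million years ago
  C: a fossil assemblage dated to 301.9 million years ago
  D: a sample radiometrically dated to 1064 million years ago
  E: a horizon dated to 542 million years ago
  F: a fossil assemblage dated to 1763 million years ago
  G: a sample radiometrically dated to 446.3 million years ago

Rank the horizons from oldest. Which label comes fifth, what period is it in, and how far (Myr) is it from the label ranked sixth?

G, in the Ordovician; 144.4 million years to C

Larger Ma means older, so oldest first: F 1763 > D 1064 > B 663 > E 542 > G 446.3 > C 301.9 > A 0.36.
Counting 5 along gives G (446.3 Ma); the excerpt puts that inside the Ordovician, 485.4–443.8 Ma.
Next in line is C (301.9 Ma), and 446.3 − 301.9 = 144.4 Myr.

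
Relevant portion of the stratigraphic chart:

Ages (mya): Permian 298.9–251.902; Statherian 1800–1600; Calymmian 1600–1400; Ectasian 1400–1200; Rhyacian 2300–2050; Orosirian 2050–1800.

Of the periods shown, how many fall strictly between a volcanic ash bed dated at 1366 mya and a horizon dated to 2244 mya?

2244 Ma sits inside the Rhyacian (2300–2050) and 1366 Ma inside the Ectasian (1400–1200); neither of those is wholly between the two dates.
The listed periods lying completely between them are Orosirian, Statherian, Calymmian — 3 in all.

3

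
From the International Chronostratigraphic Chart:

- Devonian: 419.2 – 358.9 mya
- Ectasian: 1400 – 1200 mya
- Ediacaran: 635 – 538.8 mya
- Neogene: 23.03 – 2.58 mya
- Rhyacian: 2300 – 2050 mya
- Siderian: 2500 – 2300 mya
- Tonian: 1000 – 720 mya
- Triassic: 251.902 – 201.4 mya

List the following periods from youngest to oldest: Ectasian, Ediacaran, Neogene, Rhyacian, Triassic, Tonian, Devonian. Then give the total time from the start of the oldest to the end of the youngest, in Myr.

Neogene → Triassic → Devonian → Ediacaran → Tonian → Ectasian → Rhyacian; total span 2297.42 Myr

From the excerpt: Ectasian 1400–1200; Ediacaran 635–538.8; Neogene 23.03–2.58; Rhyacian 2300–2050; Triassic 251.902–201.4; Tonian 1000–720; Devonian 419.2–358.9 (Ma).
Larger Ma is earlier, so the oldest is Rhyacian and the youngest is Neogene; youngest to oldest: Neogene, Triassic, Devonian, Ediacaran, Tonian, Ectasian, Rhyacian.
Oldest start 2300 minus youngest end 2.58 gives 2297.42 Myr overall.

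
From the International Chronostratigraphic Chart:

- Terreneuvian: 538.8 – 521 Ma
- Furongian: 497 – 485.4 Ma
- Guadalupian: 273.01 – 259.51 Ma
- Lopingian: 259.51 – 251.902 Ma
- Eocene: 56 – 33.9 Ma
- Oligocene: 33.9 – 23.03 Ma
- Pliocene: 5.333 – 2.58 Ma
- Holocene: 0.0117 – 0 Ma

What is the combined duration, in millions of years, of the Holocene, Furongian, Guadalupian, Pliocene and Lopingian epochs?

35.4727 million years

Each duration: Holocene = 0.0117; Furongian = 11.6; Guadalupian = 13.5; Pliocene = 2.753; Lopingian = 7.608.
Sum: 0.0117 + 11.6 + 13.5 + 2.753 + 7.608 = 35.4727 Myr.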